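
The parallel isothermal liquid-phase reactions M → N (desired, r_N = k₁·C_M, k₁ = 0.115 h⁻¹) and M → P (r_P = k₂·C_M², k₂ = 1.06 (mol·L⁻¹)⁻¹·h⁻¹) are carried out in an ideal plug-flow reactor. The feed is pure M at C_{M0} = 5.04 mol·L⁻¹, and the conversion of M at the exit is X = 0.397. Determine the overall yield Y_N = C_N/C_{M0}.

0.0106

C_M = C_{M0}(1−X) = 3.039 mol·L⁻¹.
Along a PFR/batch, dC_N/dC_M = −r_N/(r_N+r_P) = −k₁/(k₁+k₂·C_M).
Integrating from C_{M0} to C_M: C_N = (0.115/1.06)·ln[(0.115+1.06·5.04)/(0.115+1.06·3.04)] = 0.1085·ln(5.457/3.336) = 0.05338 mol·L⁻¹.
Y_N = C_N/C_{M0} = 0.05338/5.04 = 0.0106.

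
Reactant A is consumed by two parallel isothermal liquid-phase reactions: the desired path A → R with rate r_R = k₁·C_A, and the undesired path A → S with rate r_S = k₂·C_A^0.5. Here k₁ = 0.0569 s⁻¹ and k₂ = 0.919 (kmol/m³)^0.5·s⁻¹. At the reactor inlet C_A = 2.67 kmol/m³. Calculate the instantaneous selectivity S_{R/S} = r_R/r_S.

S_{R/S} = r_R/r_S = (k₁·C_A)/(k₂·C_A^0.5) = (k₁/k₂)·C_A^0.5.
= (0.0569×2.670) / (0.919×2.670^0.5) = 0.1519/1.502 = 0.101.
Since the desired path is higher order in A, keeping C_A high (PFR or concentrated feed) favours R.

0.101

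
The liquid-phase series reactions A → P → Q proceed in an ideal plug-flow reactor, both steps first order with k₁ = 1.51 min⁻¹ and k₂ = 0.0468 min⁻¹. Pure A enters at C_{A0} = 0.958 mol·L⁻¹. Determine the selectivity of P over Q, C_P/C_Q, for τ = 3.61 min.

6.74

For first-order series with pure A initially, C_P(τ) = k₁C_{A0}/(k₂−k₁)·(e^(−k₁τ) − e^(−k₂τ)).
e^(−k₁τ) = e^(−1.51×3.61) = e^(−5.451) = 0.004292; e^(−k₂τ) = e^(−0.1689) = 0.8446.
C_P = 1.51×0.958/(0.0468−1.51) × (0.004292−0.8446) = (-0.9886)×(-0.8403) = 0.8307 mol·L⁻¹.
C_A = C_{A0}e^(−k₁τ) = 0.004111 mol·L⁻¹, so C_Q = C_{A0}−C_A−C_P = 0.1232 mol·L⁻¹; C_P/C_Q = 6.74.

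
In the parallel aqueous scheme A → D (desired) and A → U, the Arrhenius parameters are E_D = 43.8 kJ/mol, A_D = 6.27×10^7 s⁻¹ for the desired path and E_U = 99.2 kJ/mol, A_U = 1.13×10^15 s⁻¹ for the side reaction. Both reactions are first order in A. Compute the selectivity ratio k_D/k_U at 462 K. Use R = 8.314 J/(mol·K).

With equal orders, S_{D/U} = k_D/k_U = (A_D/A_U)·exp[(E_U−E_D)/(RT)].
(E_U−E_D)/(RT) = (99.2−43.8)×10³/(8.314×462) = 55400/3841 = 14.42.
k_D/k_U = (6.27×10^7/1.13×10^15)·exp(14.42) = 5.549×10^-8 × 1.836×10^6 = 0.102.
Since E_D < E_U, lowering the temperature improves selectivity toward D.

0.102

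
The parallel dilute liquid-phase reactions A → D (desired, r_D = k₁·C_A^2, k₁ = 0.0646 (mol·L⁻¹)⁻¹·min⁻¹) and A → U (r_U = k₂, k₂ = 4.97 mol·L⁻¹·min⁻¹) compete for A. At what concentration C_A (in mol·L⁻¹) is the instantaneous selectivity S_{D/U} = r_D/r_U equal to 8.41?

25.4 mol·L⁻¹

S_{D/U} = (k₁/k₂)·C_A^2 ⇒ C_A = (S·k₂/k₁)^(0.5).
= (8.41×4.97/0.0646)^(0.5) = (647.0)^(0.5) = 25.4 mol·L⁻¹.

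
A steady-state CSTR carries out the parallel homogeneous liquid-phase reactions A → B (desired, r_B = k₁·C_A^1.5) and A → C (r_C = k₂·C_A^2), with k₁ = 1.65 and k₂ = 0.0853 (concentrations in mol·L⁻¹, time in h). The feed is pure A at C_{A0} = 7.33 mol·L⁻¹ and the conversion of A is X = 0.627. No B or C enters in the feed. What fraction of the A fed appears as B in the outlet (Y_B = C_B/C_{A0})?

Exit C_A = C_{A0}(1−X) = 7.33×0.373 = 2.734 mol·L⁻¹.
Rates in a CSTR are evaluated at the outlet concentration: r_B = 1.65×2.734^1.5 = 7.459, r_C = 0.0853×2.734^2 = 0.6376.
Fraction of consumed A going to B: r_B/(r_B+r_C) = 0.9213.
C_B = 0.9213·C_{A0}·X = 0.9213×7.33×0.627 = 4.23 mol·L⁻¹; Y_B = C_B/C_{A0} = 0.578.

0.578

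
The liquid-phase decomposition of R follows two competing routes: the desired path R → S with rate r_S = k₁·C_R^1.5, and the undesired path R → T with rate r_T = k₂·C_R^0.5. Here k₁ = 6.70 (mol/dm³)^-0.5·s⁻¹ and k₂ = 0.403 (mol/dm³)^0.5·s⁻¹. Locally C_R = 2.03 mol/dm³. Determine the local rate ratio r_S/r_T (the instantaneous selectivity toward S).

33.7

S_{S/T} = r_S/r_T = (k₁·C_R^1.5)/(k₂·C_R^0.5) = (k₁/k₂)·C_R.
= (6.70×2.030^1.5) / (0.403×2.030^0.5) = 19.38/0.5742 = 33.7.
Since the desired path is higher order in R, keeping C_R high (PFR or concentrated feed) favours S.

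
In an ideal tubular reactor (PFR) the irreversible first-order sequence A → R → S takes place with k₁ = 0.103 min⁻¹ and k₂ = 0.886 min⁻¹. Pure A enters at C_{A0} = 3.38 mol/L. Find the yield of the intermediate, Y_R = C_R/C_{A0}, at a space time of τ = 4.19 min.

0.0822

For first-order series with pure A initially, C_R(τ) = k₁C_{A0}/(k₂−k₁)·(e^(−k₁τ) − e^(−k₂τ)).
e^(−k₁τ) = e^(−0.103×4.19) = e^(−0.4316) = 0.6495; e^(−k₂τ) = e^(−3.712) = 0.02442.
C_R = 0.103×3.38/(0.886−0.103) × (0.6495−0.02442) = 0.4446×0.6251 = 0.2779 mol/L.
Y_R = C_R/C_{A0} = 0.2779/3.38 = 0.0822.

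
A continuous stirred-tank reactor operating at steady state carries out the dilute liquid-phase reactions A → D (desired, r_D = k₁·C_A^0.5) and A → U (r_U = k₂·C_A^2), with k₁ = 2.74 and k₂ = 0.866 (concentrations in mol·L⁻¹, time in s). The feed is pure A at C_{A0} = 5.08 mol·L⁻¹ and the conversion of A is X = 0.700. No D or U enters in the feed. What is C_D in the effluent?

2.23 mol·L⁻¹

Exit C_A = C_{A0}(1−X) = 5.08×0.300 = 1.524 mol·L⁻¹.
In a CSTR the entire volume is at exit conditions, so r_D = 2.74×1.524^0.5 = 3.383 and r_U = 0.866×1.524^2 = 2.011.
Fraction of consumed A going to D: r_D/(r_D+r_U) = 0.6271.
C_D = 0.6271·C_{A0}·X = 0.6271×5.08×0.700 = 2.23 mol·L⁻¹.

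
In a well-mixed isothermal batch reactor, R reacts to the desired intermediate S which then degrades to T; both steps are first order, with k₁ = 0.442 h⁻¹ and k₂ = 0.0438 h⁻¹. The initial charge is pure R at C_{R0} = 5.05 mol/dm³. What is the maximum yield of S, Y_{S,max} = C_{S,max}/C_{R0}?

At the optimum, C_{S,max}/C_{R0} = (k₁/k₂)^[k₂/(k₂−k₁)].
= (0.442/0.0438)^(0.0438/(0.0438−0.442)) = (10.09)^(-0.1100) = 0.7755.

0.775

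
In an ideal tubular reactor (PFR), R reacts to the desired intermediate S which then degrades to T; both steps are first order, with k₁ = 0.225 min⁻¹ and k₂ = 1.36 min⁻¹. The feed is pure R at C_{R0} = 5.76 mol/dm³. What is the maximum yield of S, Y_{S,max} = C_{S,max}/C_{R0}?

For a first-order series the maximum intermediate yield is C_{S,max}/C_{R0} = (k₁/k₂)^[k₂/(k₂−k₁)].
= (0.225/1.36)^(1.36/(1.36−0.225)) = (0.1654)^(1.198) = 0.1158.

0.116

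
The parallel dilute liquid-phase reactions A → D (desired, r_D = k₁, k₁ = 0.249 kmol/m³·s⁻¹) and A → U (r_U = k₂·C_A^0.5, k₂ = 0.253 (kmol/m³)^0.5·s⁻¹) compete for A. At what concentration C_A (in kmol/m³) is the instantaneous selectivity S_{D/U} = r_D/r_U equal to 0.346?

8.09 kmol/m³

S_{D/U} = (k₁/k₂)·C_A^-0.5 ⇒ C_A = (S·k₂/k₁)^(-2).
= (0.346×0.253/0.249)^(-2) = (0.3516)^(-2) = 8.09 kmol/m³.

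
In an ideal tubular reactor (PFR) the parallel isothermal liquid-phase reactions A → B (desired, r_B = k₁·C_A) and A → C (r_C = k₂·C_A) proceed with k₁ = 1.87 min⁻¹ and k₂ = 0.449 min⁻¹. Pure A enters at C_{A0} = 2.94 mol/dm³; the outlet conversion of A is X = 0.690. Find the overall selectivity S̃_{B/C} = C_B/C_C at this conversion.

C_A = C_{A0}(1−X) = 0.9114 mol/dm³.
Both paths are first order in A, so the instantaneous fraction to B is constant: dC_B/d(−C_A) = k₁/(k₁+k₂) = 0.8064.
C_B = 0.8064·(C_{A0}−C_A) = 0.8064×2.029 = 1.64 mol/dm³.
C_C = (C_{A0}−C_A)−C_B = 0.3928 mol/dm³; S̃_{B/C} = 1.636/0.3928 = 4.16.

4.16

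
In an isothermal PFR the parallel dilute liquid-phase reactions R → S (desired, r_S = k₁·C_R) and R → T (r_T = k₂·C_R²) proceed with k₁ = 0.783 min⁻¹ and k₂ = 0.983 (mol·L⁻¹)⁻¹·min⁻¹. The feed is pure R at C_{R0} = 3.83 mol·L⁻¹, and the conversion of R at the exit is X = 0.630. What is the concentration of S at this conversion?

C_R = C_{R0}(1−X) = 1.417 mol·L⁻¹.
Along a PFR/batch, dC_S/dC_R = −r_S/(r_S+r_T) = −k₁/(k₁+k₂·C_R).
Integrating from C_{R0} to C_R: C_S = (0.783/0.983)·ln[(0.783+0.983·3.83)/(0.783+0.983·1.42)] = 0.7965·ln(4.548/2.176) = 0.5872 mol·L⁻¹.

0.587 mol·L⁻¹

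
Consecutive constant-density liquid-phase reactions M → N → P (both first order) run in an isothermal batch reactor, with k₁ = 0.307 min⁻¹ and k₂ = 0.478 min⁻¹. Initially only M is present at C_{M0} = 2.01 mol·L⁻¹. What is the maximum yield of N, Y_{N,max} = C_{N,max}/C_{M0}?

At the optimum, C_{N,max}/C_{M0} = (k₁/k₂)^[k₂/(k₂−k₁)].
= (0.307/0.478)^(0.478/(0.478−0.307)) = (0.6423)^(2.795) = 0.2901.

0.290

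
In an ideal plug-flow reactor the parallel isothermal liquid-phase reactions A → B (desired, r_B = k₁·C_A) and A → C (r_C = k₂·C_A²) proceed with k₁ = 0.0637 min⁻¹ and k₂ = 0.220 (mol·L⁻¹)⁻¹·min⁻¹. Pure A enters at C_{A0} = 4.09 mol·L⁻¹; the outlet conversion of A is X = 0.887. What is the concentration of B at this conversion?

C_A = C_{A0}(1−X) = 0.4622 mol·L⁻¹.
Along a PFR/batch, dC_B/dC_A = −r_B/(r_B+r_C) = −k₁/(k₁+k₂·C_A).
Integrating from C_{A0} to C_A: C_B = (0.0637/0.220)·ln[(0.0637+0.220·4.09)/(0.0637+0.220·0.462)] = 0.2895·ln(0.9635/0.1654) = 0.5103 mol·L⁻¹.

0.510 mol·L⁻¹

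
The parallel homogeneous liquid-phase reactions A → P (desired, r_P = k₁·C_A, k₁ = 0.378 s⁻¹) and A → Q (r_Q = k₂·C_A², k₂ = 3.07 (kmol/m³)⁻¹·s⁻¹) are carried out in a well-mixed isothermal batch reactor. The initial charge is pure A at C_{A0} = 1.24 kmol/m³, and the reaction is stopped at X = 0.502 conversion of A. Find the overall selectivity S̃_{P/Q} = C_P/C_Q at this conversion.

C_A = C_{A0}(1−X) = 0.6175 kmol/m³.
Along a PFR/batch, dC_P/dC_A = −r_P/(r_P+r_Q) = −k₁/(k₁+k₂·C_A).
Integrating from C_{A0} to C_A: C_P = (0.378/3.07)·ln[(0.378+3.07·1.24)/(0.378+3.07·0.618)] = 0.1231·ln(4.185/2.274) = 0.07511 kmol/m³.
C_Q = (C_{A0}−C_A)−C_P = 0.5474 kmol/m³; S̃_{P/Q} = 0.07511/0.5474 = 0.137.

0.137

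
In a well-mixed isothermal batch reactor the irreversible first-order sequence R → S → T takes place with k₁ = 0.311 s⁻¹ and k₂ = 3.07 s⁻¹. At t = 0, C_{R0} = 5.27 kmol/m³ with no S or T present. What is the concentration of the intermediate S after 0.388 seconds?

0.346 kmol/m³

For first-order series with pure R initially, C_S(t) = k₁C_{R0}/(k₂−k₁)·(e^(−k₁t) − e^(−k₂t)).
e^(−k₁t) = e^(−0.311×0.388) = e^(−0.1207) = 0.8863; e^(−k₂t) = e^(−1.191) = 0.3039.
C_S = 0.311×5.27/(3.07−0.311) × (0.8863−0.3039) = 0.5940×0.5825 = 0.3460 kmol/m³.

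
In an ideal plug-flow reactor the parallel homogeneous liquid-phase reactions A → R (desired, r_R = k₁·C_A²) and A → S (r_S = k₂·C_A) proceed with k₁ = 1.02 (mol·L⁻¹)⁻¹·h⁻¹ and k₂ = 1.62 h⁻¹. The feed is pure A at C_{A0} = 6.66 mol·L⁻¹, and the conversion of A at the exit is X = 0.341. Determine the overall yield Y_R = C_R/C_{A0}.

C_A = C_{A0}(1−X) = 4.389 mol·L⁻¹.
Along a PFR/batch, dC_S/dC_A = −r_S/(r_R+r_S) = −k₂/(k₂+k₁·C_A).
Integrating from C_{A0} to C_A: C_S = (1.62/1.02)·ln[(1.62+1.02·6.66)/(1.62+1.02·4.39)] = 1.588·ln(8.413/6.097) = 0.5115 mol·L⁻¹.
Then C_R = (C_{A0}−C_A) − C_S = 2.271 − 0.5115 = 1.760 mol·L⁻¹.
Y_R = C_R/C_{A0} = 1.760/6.66 = 0.264.

0.264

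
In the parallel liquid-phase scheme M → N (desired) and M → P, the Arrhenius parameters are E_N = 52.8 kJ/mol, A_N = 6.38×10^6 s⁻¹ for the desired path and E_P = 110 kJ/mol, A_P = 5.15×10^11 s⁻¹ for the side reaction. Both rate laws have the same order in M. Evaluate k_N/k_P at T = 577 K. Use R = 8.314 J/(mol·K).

1.87

k_N/k_P = (A_N/A_P)·exp[−(E_N−E_P)/(RT)] = (A_N/A_P)·exp[(E_P−E_N)/(RT)].
(E_P−E_N)/(RT) = (110−52.8)×10³/(8.314×577) = 57200/4797 = 11.92.
k_N/k_P = (6.38×10^6/5.15×10^11)·exp(11.92) = 1.239×10^-5 × 1.508×10^5 = 1.87.
Since E_N < E_P, lowering the temperature improves selectivity toward N.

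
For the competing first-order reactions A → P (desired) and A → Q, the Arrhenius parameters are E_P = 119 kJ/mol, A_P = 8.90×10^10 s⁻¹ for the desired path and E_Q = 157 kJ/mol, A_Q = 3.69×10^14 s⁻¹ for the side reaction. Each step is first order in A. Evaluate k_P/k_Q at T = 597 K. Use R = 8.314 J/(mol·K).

With equal orders, S_{P/Q} = k_P/k_Q = (A_P/A_Q)·exp[(E_Q−E_P)/(RT)].
(E_Q−E_P)/(RT) = (157−119)×10³/(8.314×597) = 38000/4963 = 7.656.
k_P/k_Q = (8.90×10^10/3.69×10^14)·exp(7.656) = 2.412×10^-4 × 2113 = 0.510.

0.510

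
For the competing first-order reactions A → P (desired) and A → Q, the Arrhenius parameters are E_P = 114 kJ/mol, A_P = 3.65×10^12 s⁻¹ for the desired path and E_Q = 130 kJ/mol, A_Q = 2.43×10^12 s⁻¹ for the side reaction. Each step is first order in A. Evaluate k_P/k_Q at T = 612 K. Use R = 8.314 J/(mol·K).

34.9

Since both paths have the same order in A, the concentration cancels and S_{P/Q} = k_P/k_Q = (A_P/A_Q)·exp[(E_Q−E_P)/(RT)].
(E_Q−E_P)/(RT) = (130−114)×10³/(8.314×612) = 16000/5088 = 3.145.
k_P/k_Q = (3.65×10^12/2.43×10^12)·exp(3.145) = 1.502 × 23.21 = 34.9.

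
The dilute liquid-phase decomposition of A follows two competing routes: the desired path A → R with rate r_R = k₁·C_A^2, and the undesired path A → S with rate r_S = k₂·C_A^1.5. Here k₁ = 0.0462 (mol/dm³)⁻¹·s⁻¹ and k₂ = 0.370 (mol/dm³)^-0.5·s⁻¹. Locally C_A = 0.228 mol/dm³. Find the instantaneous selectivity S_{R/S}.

S_{R/S} = r_R/r_S = (k₁·C_A^2)/(k₂·C_A^1.5) = (k₁/k₂)·C_A^0.5.
= (0.0462×0.2280^2) / (0.370×0.2280^1.5) = 0.002402/0.04028 = 0.0596.
Since the desired path is higher order in A, keeping C_A high (PFR or concentrated feed) favours R.

0.0596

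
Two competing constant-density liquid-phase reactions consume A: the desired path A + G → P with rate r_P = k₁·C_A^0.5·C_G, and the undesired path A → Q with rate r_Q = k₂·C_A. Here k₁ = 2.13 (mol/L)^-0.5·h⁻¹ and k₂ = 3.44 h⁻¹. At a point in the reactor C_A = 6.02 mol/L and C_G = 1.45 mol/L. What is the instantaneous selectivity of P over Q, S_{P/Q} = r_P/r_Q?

0.366

S_{P/Q} = r_P/r_Q = (k₁·C_A^0.5·C_G)/(k₂·C_A) = (k₁/k₂)·C_A^-0.5·C_G.
= (2.13×6.020^0.5×1.450) / (3.44×6.020) = 7.578/20.71 = 0.366.
The undesired path is higher order in A, so low C_A (CSTR or dilute feed) favours P.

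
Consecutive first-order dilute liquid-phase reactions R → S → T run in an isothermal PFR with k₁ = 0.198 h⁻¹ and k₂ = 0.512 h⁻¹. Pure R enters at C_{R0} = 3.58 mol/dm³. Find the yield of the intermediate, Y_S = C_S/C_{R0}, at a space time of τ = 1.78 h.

For first-order series with pure R initially, C_S(τ) = k₁C_{R0}/(k₂−k₁)·(e^(−k₁τ) − e^(−k₂τ)).
e^(−k₁τ) = e^(−0.198×1.78) = e^(−0.3524) = 0.7030; e^(−k₂τ) = e^(−0.9114) = 0.4020.
C_S = 0.198×3.58/(0.512−0.198) × (0.7030−0.4020) = 2.257×0.3010 = 0.6795 mol/dm³.
Y_S = C_S/C_{R0} = 0.6795/3.58 = 0.190.

0.190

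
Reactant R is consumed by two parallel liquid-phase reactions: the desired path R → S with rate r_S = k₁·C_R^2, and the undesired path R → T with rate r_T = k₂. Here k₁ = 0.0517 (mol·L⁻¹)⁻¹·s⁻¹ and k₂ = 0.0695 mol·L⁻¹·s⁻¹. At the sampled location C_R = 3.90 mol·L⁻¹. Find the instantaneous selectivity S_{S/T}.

11.3

S_{S/T} = r_S/r_T = (k₁·C_R^2)/(k₂) = (k₁/k₂)·C_R^2.
= (0.0517×3.900^2) / (0.0695) = 0.7864/0.06950 = 11.3.
Since the desired path is higher order in R, keeping C_R high (PFR or concentrated feed) favours S.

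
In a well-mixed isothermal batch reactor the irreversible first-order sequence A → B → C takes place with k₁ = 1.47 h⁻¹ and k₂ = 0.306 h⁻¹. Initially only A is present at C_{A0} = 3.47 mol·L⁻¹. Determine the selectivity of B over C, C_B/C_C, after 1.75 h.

2.29

For first-order series with pure A initially, C_B(t) = k₁C_{A0}/(k₂−k₁)·(e^(−k₁t) − e^(−k₂t)).
e^(−k₁t) = e^(−1.47×1.75) = e^(−2.572) = 0.07634; e^(−k₂t) = e^(−0.5355) = 0.5854.
C_B = 1.47×3.47/(0.306−1.47) × (0.07634−0.5854) = (-4.382)×(-0.5090) = 2.231 mol·L⁻¹.
C_A = C_{A0}e^(−k₁t) = 0.2649 mol·L⁻¹, so C_C = C_{A0}−C_A−C_B = 0.9744 mol·L⁻¹; C_B/C_C = 2.29.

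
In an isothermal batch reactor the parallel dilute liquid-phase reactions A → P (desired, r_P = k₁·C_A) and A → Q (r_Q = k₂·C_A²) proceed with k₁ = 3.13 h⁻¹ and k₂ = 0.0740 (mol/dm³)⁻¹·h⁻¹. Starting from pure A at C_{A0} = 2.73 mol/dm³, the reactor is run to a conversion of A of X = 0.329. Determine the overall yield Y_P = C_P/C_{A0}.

C_A = C_{A0}(1−X) = 1.832 mol/dm³.
Along a PFR/batch, dC_P/dC_A = −r_P/(r_P+r_Q) = −k₁/(k₁+k₂·C_A).
Integrating from C_{A0} to C_A: C_P = (3.13/0.0740)·ln[(3.13+0.0740·2.73)/(3.13+0.0740·1.83)] = 42.30·ln(3.332/3.266) = 0.8522 mol/dm³.
Y_P = C_P/C_{A0} = 0.8522/2.73 = 0.312.

0.312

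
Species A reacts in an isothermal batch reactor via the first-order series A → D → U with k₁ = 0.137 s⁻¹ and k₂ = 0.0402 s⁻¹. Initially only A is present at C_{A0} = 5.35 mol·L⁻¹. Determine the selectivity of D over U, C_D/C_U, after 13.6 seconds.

Solving the coupled first-order balances gives C_D(t) = [k₁/(k₂−k₁)]·C_{A0}·(e^(−k₁t) − e^(−k₂t)).
e^(−k₁t) = e^(−0.137×13.6) = e^(−1.863) = 0.1552; e^(−k₂t) = e^(−0.5467) = 0.5788.
C_D = 0.137×5.35/(0.0402−0.137) × (0.1552−0.5788) = (-7.572)×(-0.4237) = 3.208 mol·L⁻¹.
C_A = C_{A0}e^(−k₁t) = 0.8302 mol·L⁻¹, so C_U = C_{A0}−C_A−C_D = 1.312 mol·L⁻¹; C_D/C_U = 2.45.

2.45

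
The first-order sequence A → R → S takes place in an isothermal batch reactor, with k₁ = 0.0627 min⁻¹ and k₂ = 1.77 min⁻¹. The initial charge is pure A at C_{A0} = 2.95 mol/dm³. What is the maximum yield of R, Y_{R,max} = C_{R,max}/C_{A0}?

For a first-order series the maximum intermediate yield is C_{R,max}/C_{A0} = (k₁/k₂)^[k₂/(k₂−k₁)].
= (0.0627/1.77)^(1.77/(1.77−0.0627)) = (0.03542)^(1.037) = 0.03133.

0.0313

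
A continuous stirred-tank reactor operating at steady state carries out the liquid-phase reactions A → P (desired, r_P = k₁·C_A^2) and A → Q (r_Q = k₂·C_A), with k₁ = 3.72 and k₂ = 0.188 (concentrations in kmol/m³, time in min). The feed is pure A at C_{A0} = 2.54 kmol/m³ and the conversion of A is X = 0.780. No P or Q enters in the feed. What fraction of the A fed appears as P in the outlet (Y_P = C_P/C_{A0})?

0.715

Exit C_A = C_{A0}(1−X) = 2.54×0.220 = 0.5588 kmol/m³.
A CSTR operates uniformly at the exit composition, giving r_P = 1.162 and r_Q = 0.1051 (each k·C_A^n at C_A = 0.5588).
Fraction of consumed A going to P: r_P/(r_P+r_Q) = 0.9171.
C_P = 0.9171·C_{A0}·X = 0.9171×2.54×0.780 = 1.82 kmol/m³; Y_P = C_P/C_{A0} = 0.715.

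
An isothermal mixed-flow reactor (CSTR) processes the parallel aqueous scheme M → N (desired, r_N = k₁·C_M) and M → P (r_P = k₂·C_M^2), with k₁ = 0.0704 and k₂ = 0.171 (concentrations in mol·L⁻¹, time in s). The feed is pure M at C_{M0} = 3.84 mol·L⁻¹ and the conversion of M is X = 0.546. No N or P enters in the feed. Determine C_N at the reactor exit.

0.401 mol·L⁻¹

Exit C_M = C_{M0}(1−X) = 3.84×0.454 = 1.743 mol·L⁻¹.
Rates in a CSTR are evaluated at the outlet concentration: r_N = 0.0704×1.743 = 0.1227, r_P = 0.171×1.743^2 = 0.5197.
Fraction of consumed M going to N: r_N/(r_N+r_P) = 0.1910.
C_N = 0.1910·C_{M0}·X = 0.1910×3.84×0.546 = 0.401 mol·L⁻¹.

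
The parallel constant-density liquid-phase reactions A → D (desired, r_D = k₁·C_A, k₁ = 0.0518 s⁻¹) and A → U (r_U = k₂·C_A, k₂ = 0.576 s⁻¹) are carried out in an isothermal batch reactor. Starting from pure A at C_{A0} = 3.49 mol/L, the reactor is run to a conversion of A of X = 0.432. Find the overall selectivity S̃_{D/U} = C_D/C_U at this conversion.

0.0899

C_A = C_{A0}(1−X) = 1.982 mol/L.
Both paths are first order in A, so the instantaneous fraction to D is constant: dC_D/d(−C_A) = k₁/(k₁+k₂) = 0.08251.
C_D = 0.08251·(C_{A0}−C_A) = 0.08251×1.508 = 0.124 mol/L.
C_U = (C_{A0}−C_A)−C_D = 1.383 mol/L; S̃_{D/U} = 0.1244/1.383 = 0.0899.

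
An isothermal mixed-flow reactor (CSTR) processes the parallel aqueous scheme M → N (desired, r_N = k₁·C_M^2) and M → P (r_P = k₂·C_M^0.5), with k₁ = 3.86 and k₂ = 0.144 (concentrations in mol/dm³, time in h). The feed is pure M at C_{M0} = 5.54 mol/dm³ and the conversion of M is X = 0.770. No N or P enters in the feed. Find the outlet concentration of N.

Exit C_M = C_{M0}(1−X) = 5.54×0.230 = 1.274 mol/dm³.
Rates in a CSTR are evaluated at the outlet concentration: r_N = 3.86×1.274^2 = 6.267, r_P = 0.144×1.274^0.5 = 0.1625.
Fraction of consumed M going to N: r_N/(r_N+r_P) = 0.9747.
C_N = 0.9747·C_{M0}·X = 0.9747×5.54×0.770 = 4.16 mol/dm³.

4.16 mol/dm³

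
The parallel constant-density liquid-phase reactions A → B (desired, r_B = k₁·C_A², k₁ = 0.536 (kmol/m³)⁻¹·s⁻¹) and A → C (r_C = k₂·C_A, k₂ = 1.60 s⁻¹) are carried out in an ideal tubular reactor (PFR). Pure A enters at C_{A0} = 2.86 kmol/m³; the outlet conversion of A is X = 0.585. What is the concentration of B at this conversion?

0.667 kmol/m³

C_A = C_{A0}(1−X) = 1.187 kmol/m³.
Along a PFR/batch, dC_C/dC_A = −r_C/(r_B+r_C) = −k₂/(k₂+k₁·C_A).
Integrating from C_{A0} to C_A: C_C = (1.60/0.536)·ln[(1.60+0.536·2.86)/(1.60+0.536·1.19)] = 2.985·ln(3.133/2.236) = 1.007 kmol/m³.
Then C_B = (C_{A0}−C_A) − C_C = 1.673 − 1.007 = 0.6665 kmol/m³.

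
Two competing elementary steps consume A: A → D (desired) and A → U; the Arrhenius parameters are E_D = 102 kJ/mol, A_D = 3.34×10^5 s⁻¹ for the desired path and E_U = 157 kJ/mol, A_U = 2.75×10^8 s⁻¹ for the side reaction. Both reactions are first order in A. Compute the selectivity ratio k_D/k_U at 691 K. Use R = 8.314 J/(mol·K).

17.5

Since both paths have the same order in A, the concentration cancels and S_{D/U} = k_D/k_U = (A_D/A_U)·exp[(E_U−E_D)/(RT)].
(E_U−E_D)/(RT) = (157−102)×10³/(8.314×691) = 55000/5745 = 9.574.
k_D/k_U = (3.34×10^5/2.75×10^8)·exp(9.574) = 0.001215 × 14380 = 17.5.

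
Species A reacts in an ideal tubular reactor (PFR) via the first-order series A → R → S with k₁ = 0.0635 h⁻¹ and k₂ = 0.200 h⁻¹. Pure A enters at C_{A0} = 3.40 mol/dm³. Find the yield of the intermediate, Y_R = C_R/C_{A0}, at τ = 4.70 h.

For first-order series with pure A initially, C_R(τ) = k₁C_{A0}/(k₂−k₁)·(e^(−k₁τ) − e^(−k₂τ)).
e^(−k₁τ) = e^(−0.0635×4.70) = e^(−0.2984) = 0.7420; e^(−k₂τ) = e^(−0.9400) = 0.3906.
C_R = 0.0635×3.40/(0.200−0.0635) × (0.7420−0.3906) = 1.582×0.3513 = 0.5557 mol/dm³.
Y_R = C_R/C_{A0} = 0.5557/3.40 = 0.163.

0.163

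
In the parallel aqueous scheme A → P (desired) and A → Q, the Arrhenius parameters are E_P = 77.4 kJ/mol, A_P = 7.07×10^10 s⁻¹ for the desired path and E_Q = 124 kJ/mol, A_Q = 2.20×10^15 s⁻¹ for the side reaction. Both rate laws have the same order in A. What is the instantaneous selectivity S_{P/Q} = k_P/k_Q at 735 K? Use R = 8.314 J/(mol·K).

Since both paths have the same order in A, the concentration cancels and S_{P/Q} = k_P/k_Q = (A_P/A_Q)·exp[(E_Q−E_P)/(RT)].
(E_Q−E_P)/(RT) = (124−77.4)×10³/(8.314×735) = 46600/6111 = 7.626.
k_P/k_Q = (7.07×10^10/2.20×10^15)·exp(7.626) = 3.214×10^-5 × 2051 = 0.0659.

0.0659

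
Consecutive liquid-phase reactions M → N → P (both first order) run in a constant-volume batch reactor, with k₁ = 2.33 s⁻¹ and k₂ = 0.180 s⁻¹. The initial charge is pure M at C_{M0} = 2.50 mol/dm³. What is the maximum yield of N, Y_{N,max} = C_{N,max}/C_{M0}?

0.807

At the optimum, C_{N,max}/C_{M0} = (k₁/k₂)^[k₂/(k₂−k₁)].
= (2.33/0.180)^(0.180/(0.180−2.33)) = (12.94)^(-0.08372) = 0.8070.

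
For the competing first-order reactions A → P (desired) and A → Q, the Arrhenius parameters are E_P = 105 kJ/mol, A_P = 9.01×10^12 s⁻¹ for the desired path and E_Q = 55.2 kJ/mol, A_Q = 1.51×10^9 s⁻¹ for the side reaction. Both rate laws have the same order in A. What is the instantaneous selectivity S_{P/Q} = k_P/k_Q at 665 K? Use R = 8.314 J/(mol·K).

0.731

Since both paths have the same order in A, the concentration cancels and S_{P/Q} = k_P/k_Q = (A_P/A_Q)·exp[(E_Q−E_P)/(RT)].
(E_Q−E_P)/(RT) = (55.2−105)×10³/(8.314×665) = -49800/5529 = -9.007.
k_P/k_Q = (9.01×10^12/1.51×10^9)·exp(-9.007) = 5967 × 1.225×10^-4 = 0.731.
Since E_P > E_Q, raising the temperature improves selectivity toward P.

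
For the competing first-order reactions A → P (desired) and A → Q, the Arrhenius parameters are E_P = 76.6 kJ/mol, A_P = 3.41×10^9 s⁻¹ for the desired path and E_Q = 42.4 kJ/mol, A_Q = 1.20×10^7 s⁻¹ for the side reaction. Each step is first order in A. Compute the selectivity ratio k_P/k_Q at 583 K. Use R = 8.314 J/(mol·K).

Since both paths have the same order in A, the concentration cancels and S_{P/Q} = k_P/k_Q = (A_P/A_Q)·exp[(E_Q−E_P)/(RT)].
(E_Q−E_P)/(RT) = (42.4−76.6)×10³/(8.314×583) = -34200/4847 = -7.056.
k_P/k_Q = (3.41×10^9/1.20×10^7)·exp(-7.056) = 284.2 × 8.624×10^-4 = 0.245.
Since E_P > E_Q, raising the temperature improves selectivity toward P.

0.245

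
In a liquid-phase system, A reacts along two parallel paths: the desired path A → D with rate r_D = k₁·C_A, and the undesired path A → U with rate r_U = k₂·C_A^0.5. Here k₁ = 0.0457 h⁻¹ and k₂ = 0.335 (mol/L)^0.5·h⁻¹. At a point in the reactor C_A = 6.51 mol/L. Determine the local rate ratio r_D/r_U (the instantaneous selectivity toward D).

S_{D/U} = r_D/r_U = (k₁·C_A)/(k₂·C_A^0.5) = (k₁/k₂)·C_A^0.5.
= (0.0457×6.510) / (0.335×6.510^0.5) = 0.2975/0.8547 = 0.348.

0.348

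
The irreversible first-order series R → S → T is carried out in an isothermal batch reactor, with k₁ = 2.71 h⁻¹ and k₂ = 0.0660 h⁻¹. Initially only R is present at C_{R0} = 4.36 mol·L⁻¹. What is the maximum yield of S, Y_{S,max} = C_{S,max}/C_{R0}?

0.911

At the optimum, C_{S,max}/C_{R0} = (k₁/k₂)^[k₂/(k₂−k₁)].
= (2.71/0.0660)^(0.0660/(0.0660−2.71)) = (41.06)^(-0.02496) = 0.9114.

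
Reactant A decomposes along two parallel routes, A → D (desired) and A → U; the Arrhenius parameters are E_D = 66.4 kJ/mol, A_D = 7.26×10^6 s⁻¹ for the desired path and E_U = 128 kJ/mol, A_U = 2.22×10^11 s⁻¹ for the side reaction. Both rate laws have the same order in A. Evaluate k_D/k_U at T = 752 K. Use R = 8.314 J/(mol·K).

0.622

With equal orders, S_{D/U} = k_D/k_U = (A_D/A_U)·exp[(E_U−E_D)/(RT)].
(E_U−E_D)/(RT) = (128−66.4)×10³/(8.314×752) = 61600/6252 = 9.853.
k_D/k_U = (7.26×10^6/2.22×10^11)·exp(9.853) = 3.270×10^-5 × 19009 = 0.622.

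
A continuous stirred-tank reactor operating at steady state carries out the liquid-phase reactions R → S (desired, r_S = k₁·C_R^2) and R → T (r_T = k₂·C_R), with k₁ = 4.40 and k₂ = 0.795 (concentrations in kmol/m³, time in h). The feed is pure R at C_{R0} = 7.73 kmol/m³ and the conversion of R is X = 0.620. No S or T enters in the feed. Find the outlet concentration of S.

Exit C_R = C_{R0}(1−X) = 7.73×0.380 = 2.937 kmol/m³.
Rates in a CSTR are evaluated at the outlet concentration: r_S = 4.40×2.937^2 = 37.96, r_T = 0.795×2.937 = 2.335.
Fraction of consumed R going to S: r_S/(r_S+r_T) = 0.9421.
C_S = 0.9421·C_{R0}·X = 0.9421×7.73×0.620 = 4.51 kmol/m³.

4.51 kmol/m³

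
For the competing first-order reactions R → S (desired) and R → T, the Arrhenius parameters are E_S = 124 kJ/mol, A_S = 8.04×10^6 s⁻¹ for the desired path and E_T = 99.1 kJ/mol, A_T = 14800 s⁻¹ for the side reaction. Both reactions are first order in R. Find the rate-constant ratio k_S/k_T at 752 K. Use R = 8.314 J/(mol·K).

10.1

k_S/k_T = (A_S/A_T)·exp[−(E_S−E_T)/(RT)] = (A_S/A_T)·exp[(E_T−E_S)/(RT)].
(E_T−E_S)/(RT) = (99.1−124)×10³/(8.314×752) = -24900/6252 = -3.983.
k_S/k_T = (8.04×10^6/14800)·exp(-3.983) = 543.2 × 0.01864 = 10.1.
Since E_S > E_T, raising the temperature improves selectivity toward S.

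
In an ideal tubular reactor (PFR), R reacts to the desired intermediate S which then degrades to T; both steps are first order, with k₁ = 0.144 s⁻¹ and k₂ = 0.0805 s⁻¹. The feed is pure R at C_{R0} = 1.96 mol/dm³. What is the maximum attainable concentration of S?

0.938 mol/dm³

At the optimum, C_{S,max}/C_{R0} = (k₁/k₂)^[k₂/(k₂−k₁)].
= (0.144/0.0805)^(0.0805/(0.0805−0.144)) = (1.789)^(-1.268) = 0.4784.
C_{S,max} = 0.4784×1.96 = 0.938 mol/dm³.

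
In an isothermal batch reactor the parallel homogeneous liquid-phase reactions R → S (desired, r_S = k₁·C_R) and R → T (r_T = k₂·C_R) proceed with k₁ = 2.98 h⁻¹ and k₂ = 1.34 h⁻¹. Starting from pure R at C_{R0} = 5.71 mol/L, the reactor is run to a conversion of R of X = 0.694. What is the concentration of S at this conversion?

C_R = C_{R0}(1−X) = 1.747 mol/L.
Both paths are first order in R, so the instantaneous fraction to S is constant: dC_S/d(−C_R) = k₁/(k₁+k₂) = 0.6898.
C_S = 0.6898·(C_{R0}−C_R) = 0.6898×3.963 = 2.73 mol/L.

2.73 mol/L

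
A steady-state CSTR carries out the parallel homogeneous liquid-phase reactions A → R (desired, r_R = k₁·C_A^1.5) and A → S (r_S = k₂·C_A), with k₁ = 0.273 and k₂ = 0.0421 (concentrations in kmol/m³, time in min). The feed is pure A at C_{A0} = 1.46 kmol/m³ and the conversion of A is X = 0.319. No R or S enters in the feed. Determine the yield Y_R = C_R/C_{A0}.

Exit C_A = C_{A0}(1−X) = 1.46×0.681 = 0.9943 kmol/m³.
In a CSTR the entire volume is at exit conditions, so r_R = 0.273×0.9943^1.5 = 0.2707 and r_S = 0.0421×0.9943 = 0.04186.
Fraction of consumed A going to R: r_R/(r_R+r_S) = 0.8661.
C_R = 0.8661·C_{A0}·X = 0.8661×1.46×0.319 = 0.403 kmol/m³; Y_R = C_R/C_{A0} = 0.276.

0.276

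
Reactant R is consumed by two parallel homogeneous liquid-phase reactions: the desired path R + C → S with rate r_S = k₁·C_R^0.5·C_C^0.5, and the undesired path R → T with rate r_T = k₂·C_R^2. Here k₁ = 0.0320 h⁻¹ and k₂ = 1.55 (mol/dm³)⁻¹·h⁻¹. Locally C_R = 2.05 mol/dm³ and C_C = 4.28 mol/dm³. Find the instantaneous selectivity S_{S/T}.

S_{S/T} = r_S/r_T = (k₁·C_R^0.5·C_C^0.5)/(k₂·C_R^2) = (k₁/k₂)·C_R^-1.5·C_C^0.5.
= (0.0320×2.050^0.5×4.280^0.5) / (1.55×2.050^2) = 0.09479/6.514 = 0.0146.
The undesired path is higher order in R, so low C_R (CSTR or dilute feed) favours S.

0.0146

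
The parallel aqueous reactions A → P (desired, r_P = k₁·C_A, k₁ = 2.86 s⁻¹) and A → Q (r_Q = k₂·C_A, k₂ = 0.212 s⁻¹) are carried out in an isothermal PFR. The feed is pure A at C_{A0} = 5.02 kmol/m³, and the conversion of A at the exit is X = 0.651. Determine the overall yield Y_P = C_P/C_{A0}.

0.606

C_A = C_{A0}(1−X) = 1.752 kmol/m³.
Both paths are first order in A, so the instantaneous fraction to P is constant: dC_P/d(−C_A) = k₁/(k₁+k₂) = 0.9310.
C_P = 0.9310·(C_{A0}−C_A) = 0.9310×3.268 = 3.04 kmol/m³.
Y_P = C_P/C_{A0} = 3.042/5.02 = 0.606.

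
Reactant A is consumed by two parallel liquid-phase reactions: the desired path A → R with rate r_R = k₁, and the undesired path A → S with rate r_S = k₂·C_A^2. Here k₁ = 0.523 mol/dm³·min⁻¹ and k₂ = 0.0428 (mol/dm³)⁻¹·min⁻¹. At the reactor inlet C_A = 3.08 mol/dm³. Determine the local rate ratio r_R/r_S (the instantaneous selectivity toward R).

1.29

S_{R/S} = r_R/r_S = (k₁)/(k₂·C_A^2) = (k₁/k₂)·C_A^-2.
= (0.523) / (0.0428×3.080^2) = 0.5230/0.4060 = 1.29.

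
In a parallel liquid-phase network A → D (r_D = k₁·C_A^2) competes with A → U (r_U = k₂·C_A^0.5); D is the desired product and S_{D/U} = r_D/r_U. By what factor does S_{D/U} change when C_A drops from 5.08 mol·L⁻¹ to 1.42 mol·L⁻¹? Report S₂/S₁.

S_{D/U} = (k₁/k₂)·C_A^1.5, so S₂/S₁ = (C_{A,2}/C_{A,1})^1.5.
= (1.42/5.08)^1.5 = (0.2795)^1.5 = 0.148.
Selectivity toward D falls as C_A falls — high-concentration operation is favoured.

0.148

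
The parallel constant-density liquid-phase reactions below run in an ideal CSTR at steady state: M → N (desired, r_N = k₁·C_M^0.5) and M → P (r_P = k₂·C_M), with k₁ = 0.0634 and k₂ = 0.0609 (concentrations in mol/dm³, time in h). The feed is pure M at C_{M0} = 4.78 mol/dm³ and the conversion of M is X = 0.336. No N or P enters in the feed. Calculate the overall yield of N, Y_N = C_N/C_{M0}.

Exit C_M = C_{M0}(1−X) = 4.78×0.664 = 3.174 mol/dm³.
In a CSTR the entire volume is at exit conditions, so r_N = 0.0634×3.174^0.5 = 0.1130 and r_P = 0.0609×3.174 = 0.1933.
Fraction of consumed M going to N: r_N/(r_N+r_P) = 0.3688.
C_N = 0.3688·C_{M0}·X = 0.3688×4.78×0.336 = 0.592 mol/dm³; Y_N = C_N/C_{M0} = 0.124.

0.124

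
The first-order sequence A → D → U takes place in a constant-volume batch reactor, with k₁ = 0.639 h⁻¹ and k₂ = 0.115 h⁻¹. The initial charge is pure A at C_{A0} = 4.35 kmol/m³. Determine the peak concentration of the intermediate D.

2.99 kmol/m³

At the optimum, C_{D,max}/C_{A0} = (k₁/k₂)^[k₂/(k₂−k₁)].
= (0.639/0.115)^(0.115/(0.115−0.639)) = (5.557)^(-0.2195) = 0.6863.
C_{D,max} = 0.6863×4.35 = 2.99 kmol/m³.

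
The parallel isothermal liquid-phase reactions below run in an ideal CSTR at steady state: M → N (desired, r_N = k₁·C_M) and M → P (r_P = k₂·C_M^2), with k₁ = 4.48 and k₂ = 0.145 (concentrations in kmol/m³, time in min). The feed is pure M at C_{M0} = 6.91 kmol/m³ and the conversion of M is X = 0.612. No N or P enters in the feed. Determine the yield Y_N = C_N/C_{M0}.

Exit C_M = C_{M0}(1−X) = 6.91×0.388 = 2.681 kmol/m³.
In a CSTR the entire volume is at exit conditions, so r_N = 4.48×2.681 = 12.01 and r_P = 0.145×2.681^2 = 1.042.
Fraction of consumed M going to N: r_N/(r_N+r_P) = 0.9202.
C_N = 0.9202·C_{M0}·X = 0.9202×6.91×0.612 = 3.89 kmol/m³; Y_N = C_N/C_{M0} = 0.563.

0.563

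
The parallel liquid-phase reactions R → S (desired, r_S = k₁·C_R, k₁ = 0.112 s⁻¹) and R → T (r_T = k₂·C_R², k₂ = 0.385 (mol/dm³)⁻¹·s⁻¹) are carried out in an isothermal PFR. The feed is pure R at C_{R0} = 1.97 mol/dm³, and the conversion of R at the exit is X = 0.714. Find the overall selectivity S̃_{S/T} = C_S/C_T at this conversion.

0.252

C_R = C_{R0}(1−X) = 0.5634 mol/dm³.
Along a PFR/batch, dC_S/dC_R = −r_S/(r_S+r_T) = −k₁/(k₁+k₂·C_R).
Integrating from C_{R0} to C_R: C_S = (0.112/0.385)·ln[(0.112+0.385·1.97)/(0.112+0.385·0.563)] = 0.2909·ln(0.8704/0.3289) = 0.2831 mol/dm³.
C_T = (C_{R0}−C_R)−C_S = 1.123 mol/dm³; S̃_{S/T} = 0.2831/1.123 = 0.252.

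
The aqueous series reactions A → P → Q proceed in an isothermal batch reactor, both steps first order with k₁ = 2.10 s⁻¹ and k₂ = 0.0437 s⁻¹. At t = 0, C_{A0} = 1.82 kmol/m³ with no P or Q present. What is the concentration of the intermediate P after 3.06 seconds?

1.62 kmol/m³

For first-order series with pure A initially, C_P(t) = k₁C_{A0}/(k₂−k₁)·(e^(−k₁t) − e^(−k₂t)).
e^(−k₁t) = e^(−2.10×3.06) = e^(−6.426) = 0.001619; e^(−k₂t) = e^(−0.1337) = 0.8748.
C_P = 2.10×1.82/(0.0437−2.10) × (0.001619−0.8748) = (-1.859)×(-0.8732) = 1.623 kmol/m³.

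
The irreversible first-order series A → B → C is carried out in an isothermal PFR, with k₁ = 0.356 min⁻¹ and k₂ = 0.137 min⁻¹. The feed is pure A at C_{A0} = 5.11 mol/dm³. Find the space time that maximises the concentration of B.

For first-order series the maximum of C_B occurs at τ_opt = ln(k₂/k₁)/(k₂−k₁).
= ln(0.137/0.356)/(0.137−0.356) = ln(0.3848)/-0.2190 = -0.9549/-0.2190 = 4.36 min.

4.36 min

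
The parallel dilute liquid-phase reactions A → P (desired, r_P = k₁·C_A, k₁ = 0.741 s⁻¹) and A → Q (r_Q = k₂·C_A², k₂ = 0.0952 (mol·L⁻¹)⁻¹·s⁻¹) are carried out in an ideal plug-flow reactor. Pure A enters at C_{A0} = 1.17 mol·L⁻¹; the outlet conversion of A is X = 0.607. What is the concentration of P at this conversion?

C_A = C_{A0}(1−X) = 0.4598 mol·L⁻¹.
Along a PFR/batch, dC_P/dC_A = −r_P/(r_P+r_Q) = −k₁/(k₁+k₂·C_A).
Integrating from C_{A0} to C_A: C_P = (0.741/0.0952)·ln[(0.741+0.0952·1.17)/(0.741+0.0952·0.460)] = 7.784·ln(0.8524/0.7848) = 0.6432 mol·L⁻¹.

0.643 mol·L⁻¹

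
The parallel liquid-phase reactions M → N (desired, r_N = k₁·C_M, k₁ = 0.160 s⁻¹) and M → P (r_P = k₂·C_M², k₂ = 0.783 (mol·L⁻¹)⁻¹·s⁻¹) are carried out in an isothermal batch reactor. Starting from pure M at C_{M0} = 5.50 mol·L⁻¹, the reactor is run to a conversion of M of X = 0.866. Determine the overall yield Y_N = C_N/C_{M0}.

0.0669

C_M = C_{M0}(1−X) = 0.7370 mol·L⁻¹.
Along a PFR/batch, dC_N/dC_M = −r_N/(r_N+r_P) = −k₁/(k₁+k₂·C_M).
Integrating from C_{M0} to C_M: C_N = (0.160/0.783)·ln[(0.160+0.783·5.50)/(0.160+0.783·0.737)] = 0.2043·ln(4.466/0.7371) = 0.3682 mol·L⁻¹.
Y_N = C_N/C_{M0} = 0.3682/5.50 = 0.0669.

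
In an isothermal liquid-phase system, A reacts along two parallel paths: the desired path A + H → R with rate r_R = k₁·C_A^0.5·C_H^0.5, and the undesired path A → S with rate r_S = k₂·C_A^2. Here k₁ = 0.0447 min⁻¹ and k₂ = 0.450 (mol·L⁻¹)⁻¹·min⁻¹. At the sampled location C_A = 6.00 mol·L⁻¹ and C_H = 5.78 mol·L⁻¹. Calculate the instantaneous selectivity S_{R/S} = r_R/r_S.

S_{R/S} = r_R/r_S = (k₁·C_A^0.5·C_H^0.5)/(k₂·C_A^2) = (k₁/k₂)·C_A^-1.5·C_H^0.5.
= (0.0447×6.000^0.5×5.780^0.5) / (0.450×6.000^2) = 0.2632/16.20 = 0.0162.

0.0162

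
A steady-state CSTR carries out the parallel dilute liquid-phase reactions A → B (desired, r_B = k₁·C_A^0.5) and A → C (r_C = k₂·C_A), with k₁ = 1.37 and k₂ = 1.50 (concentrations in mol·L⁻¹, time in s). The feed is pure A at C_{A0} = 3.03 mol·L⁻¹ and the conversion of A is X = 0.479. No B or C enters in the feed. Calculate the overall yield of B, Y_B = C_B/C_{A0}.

Exit C_A = C_{A0}(1−X) = 3.03×0.521 = 1.579 mol·L⁻¹.
Rates in a CSTR are evaluated at the outlet concentration: r_B = 1.37×1.579^0.5 = 1.721, r_C = 1.50×1.579 = 2.368.
Fraction of consumed A going to B: r_B/(r_B+r_C) = 0.4209.
C_B = 0.4209·C_{A0}·X = 0.4209×3.03×0.479 = 0.611 mol·L⁻¹; Y_B = C_B/C_{A0} = 0.202.

0.202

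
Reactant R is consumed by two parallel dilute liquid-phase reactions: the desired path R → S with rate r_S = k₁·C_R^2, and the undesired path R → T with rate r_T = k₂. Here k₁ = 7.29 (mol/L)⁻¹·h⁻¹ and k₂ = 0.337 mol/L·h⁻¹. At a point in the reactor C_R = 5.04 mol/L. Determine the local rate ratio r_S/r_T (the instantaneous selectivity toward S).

S_{S/T} = r_S/r_T = (k₁·C_R^2)/(k₂) = (k₁/k₂)·C_R^2.
= (7.29×5.040^2) / (0.337) = 185.2/0.3370 = 549.
Since the desired path is higher order in R, keeping C_R high (PFR or concentrated feed) favours S.

549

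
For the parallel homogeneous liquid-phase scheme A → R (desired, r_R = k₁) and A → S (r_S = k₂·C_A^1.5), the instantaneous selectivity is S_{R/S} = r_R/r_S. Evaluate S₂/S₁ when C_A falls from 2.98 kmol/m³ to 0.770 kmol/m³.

S_{R/S} = (k₁/k₂)·C_A^-1.5, so S₂/S₁ = (C_{A,2}/C_{A,1})^-1.5.
= (0.770/2.98)^(-1.5) = (0.2584)^(-1.5) = 7.61.

7.61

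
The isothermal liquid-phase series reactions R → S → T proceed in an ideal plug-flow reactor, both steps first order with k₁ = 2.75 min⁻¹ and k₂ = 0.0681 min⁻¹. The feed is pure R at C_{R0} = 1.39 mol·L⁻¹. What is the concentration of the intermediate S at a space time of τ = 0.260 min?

The intermediate concentration in a first-order A→B→C sequence is C_S = k₁C_{R0}(e^(−k₁τ) − e^(−k₂τ))/(k₂−k₁).
e^(−k₁τ) = e^(−2.75×0.260) = e^(−0.7150) = 0.4892; e^(−k₂τ) = e^(−0.01771) = 0.9824.
C_S = 2.75×1.39/(0.0681−2.75) × (0.4892−0.9824) = (-1.425)×(-0.4933) = 0.7030 mol·L⁻¹.

0.703 mol·L⁻¹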